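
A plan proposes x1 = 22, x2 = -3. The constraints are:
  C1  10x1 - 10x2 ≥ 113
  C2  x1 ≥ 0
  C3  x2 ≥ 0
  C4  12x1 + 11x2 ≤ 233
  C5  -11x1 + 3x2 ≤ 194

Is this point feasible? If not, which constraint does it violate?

Constraint C3: x2 = -3, which is not ≥ 0. All other constraints are satisfied.

not feasible — violates C3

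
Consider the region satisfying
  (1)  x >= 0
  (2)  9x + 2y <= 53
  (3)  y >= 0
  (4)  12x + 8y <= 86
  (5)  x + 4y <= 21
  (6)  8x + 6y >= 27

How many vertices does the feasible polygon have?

Of the 15 pairwise boundary intersections, those satisfying every inequality are:
  (0, 21/4)
  (0, 9/2)
  (53/9, 0)
  (21/4, 23/8)
  (27/8, 0)
  (22/5, 83/20)

6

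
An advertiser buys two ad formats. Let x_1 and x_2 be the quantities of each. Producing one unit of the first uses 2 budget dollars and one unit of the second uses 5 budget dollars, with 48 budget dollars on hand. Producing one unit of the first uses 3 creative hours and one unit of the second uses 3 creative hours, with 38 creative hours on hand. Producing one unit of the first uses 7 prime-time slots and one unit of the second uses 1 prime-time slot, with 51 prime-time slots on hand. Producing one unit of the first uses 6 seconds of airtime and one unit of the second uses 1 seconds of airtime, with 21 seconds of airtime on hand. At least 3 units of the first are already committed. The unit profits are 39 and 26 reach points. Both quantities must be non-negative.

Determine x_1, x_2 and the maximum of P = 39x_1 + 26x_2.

x_1 = 3, x_2 = 3, maximum P = 195

Extreme points and P = 39x_1 + 26x_2:
  (7/2, 0) → P = 273/2
  (3, 0) → P = 117
  (3, 3) → P = 195

The binding constraints are 6x_1 + x_2 = 21 and x_1 = 3.
Solving simultaneously gives x_1 = 3, x_2 = 3.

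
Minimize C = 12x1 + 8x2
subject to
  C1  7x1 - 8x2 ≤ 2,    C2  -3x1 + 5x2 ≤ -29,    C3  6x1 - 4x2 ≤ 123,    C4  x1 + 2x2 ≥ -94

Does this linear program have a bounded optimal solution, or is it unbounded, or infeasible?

Extreme points and C = 12x1 + 8x2:
  (-222/11, -197/11) → C = -4240/11
  (-34, -30) → C = -648
  (-412/11, -311/11) → C = -7432/11
The feasible region has finitely many vertices and no improving ray; the minimum is -7432/11 at (-412/11, -311/11).

bounded optimum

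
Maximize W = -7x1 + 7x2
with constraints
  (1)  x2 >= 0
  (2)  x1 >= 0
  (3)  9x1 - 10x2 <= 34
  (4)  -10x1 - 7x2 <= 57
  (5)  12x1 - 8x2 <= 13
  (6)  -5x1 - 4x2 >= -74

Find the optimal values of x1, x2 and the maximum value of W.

Vertices and W = -7x1 + 7x2:
  (0, 0) → W = 0
  (13/12, 0) → W = -91/12
  (0, 37/2) → W = 259/2
  (161/22, 823/88) → W = 1253/88

x1 = 0, x2 = 37/2, maximum W = 259/2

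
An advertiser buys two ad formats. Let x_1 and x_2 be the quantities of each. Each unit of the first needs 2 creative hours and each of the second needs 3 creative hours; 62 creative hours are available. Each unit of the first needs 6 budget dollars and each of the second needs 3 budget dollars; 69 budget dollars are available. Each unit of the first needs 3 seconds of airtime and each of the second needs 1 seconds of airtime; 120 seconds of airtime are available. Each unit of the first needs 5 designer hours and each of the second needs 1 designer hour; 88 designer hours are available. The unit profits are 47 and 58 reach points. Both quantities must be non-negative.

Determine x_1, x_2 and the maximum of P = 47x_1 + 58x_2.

Extreme points and P = 47x_1 + 58x_2:
  (0, 0) → P = 0
  (0, 62/3) → P = 3596/3
  (23/2, 0) → P = 1081/2
  (7/4, 39/2) → P = 4853/4

The optimum lies where 2x_1 + 3x_2 = 62 and 6x_1 + 3x_2 = 69.
Solving simultaneously gives x_1 = 7/4, x_2 = 39/2.

x_1 = 7/4, x_2 = 39/2, maximum P = 4853/4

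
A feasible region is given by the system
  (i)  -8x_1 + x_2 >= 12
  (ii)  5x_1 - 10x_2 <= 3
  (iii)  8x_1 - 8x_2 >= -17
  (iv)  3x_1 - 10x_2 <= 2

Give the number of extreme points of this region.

3

Pairwise boundary intersections that survive every other constraint:
  (-79/56, 5/7)
  (-122/77, -52/77)
  (-93/28, -67/56)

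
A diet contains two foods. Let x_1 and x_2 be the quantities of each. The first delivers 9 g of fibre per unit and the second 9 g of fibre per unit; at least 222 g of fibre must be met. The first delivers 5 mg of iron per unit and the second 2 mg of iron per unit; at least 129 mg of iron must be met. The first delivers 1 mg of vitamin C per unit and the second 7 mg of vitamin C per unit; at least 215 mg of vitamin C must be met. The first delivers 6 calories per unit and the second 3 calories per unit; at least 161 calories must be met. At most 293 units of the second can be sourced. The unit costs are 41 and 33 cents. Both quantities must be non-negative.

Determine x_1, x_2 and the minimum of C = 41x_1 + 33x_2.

Corner points and C = 41x_1 + 33x_2:
  (0, 129/2) → C = 4257/2
  (0, 293) → C = 9669
  (215, 0) → C = 8815
  (43/3, 86/3) → C = 4601/3
The feasible region is unbounded (it extends along (1, 0)), but C strictly increases along every unbounded feasible direction, so there is no improving ray and the minimum is attained at a vertex.

The binding constraints are 5x_1 + 2x_2 = 129 and x_1 + 7x_2 = 215.
Solving simultaneously gives x_1 = 43/3, x_2 = 86/3.

x_1 = 43/3, x_2 = 86/3, minimum C = 4601/3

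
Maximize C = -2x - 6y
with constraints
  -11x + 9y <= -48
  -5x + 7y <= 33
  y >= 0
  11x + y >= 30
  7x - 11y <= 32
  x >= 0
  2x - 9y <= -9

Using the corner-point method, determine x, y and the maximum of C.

Vertices and C = -2x - 6y:
  (633/32, 603/32) → C = -1221/8
  (19/3, 65/27) → C = -244/9
  (387/41, 127/41) → C = -1536/41
The feasible region is unbounded (it extends along (11, 7), (7, 5)), but C strictly decreases along every unbounded feasible direction, so there is no improving ray and the maximum is attained at a vertex.

The binding constraints are -11x + 9y = -48 and 2x - 9y = -9.
Solving simultaneously gives x = 19/3, y = 65/27.

x = 19/3, y = 65/27, maximum C = -244/9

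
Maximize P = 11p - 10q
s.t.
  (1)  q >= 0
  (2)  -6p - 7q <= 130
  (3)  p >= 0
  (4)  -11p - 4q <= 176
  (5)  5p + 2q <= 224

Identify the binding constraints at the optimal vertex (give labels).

(1) and (5)

Feasible corners and P = 11p - 10q:
  (0, 0) → P = 0
  (224/5, 0) → P = 2464/5
  (0, 112) → P = -1120

The maximum is at (224/5, 0). Substituting into each constraint, equality holds for (1) and (5); the remaining constraints have slack.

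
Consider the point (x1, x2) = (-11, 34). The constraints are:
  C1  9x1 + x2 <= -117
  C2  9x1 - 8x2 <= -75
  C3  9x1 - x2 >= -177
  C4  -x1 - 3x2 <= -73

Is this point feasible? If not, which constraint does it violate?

not feasible — violates C1

Constraint C1: 9x1 + x2 = -65, which is not ≤ -117. All other constraints are satisfied.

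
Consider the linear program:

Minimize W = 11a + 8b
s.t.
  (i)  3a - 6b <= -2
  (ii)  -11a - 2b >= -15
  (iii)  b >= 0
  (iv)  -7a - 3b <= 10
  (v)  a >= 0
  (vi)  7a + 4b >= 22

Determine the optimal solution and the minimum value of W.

a = 8/15, b = 137/30, minimum W = 212/5

Vertices and W = 11a + 8b:
  (0, 15/2) → W = 60
  (8/15, 137/30) → W = 212/5
  (0, 11/2) → W = 44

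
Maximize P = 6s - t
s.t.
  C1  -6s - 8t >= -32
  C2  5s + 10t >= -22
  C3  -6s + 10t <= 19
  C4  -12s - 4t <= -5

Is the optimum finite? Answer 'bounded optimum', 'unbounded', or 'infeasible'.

Extreme points and P = 6s - t:
  (124/5, -73/5) → P = 817/5
  (14/9, 17/6) → P = 13/2
  (69/50, -289/100) → P = 1117/100
  (-13/72, 43/24) → P = -23/8
The feasible region has finitely many vertices and no improving ray; the maximum is 817/5 at (124/5, -73/5).

bounded optimum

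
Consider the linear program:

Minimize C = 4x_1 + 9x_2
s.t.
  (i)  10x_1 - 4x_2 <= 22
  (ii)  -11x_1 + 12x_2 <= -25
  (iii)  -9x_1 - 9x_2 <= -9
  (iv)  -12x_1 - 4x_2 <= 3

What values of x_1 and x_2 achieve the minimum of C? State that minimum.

Vertices and C = 4x_1 + 9x_2:
  (41/19, -2/19) → C = 146/19
  (13/7, -6/7) → C = -2/7
  (37/23, -14/23) → C = 22/23

x_1 = 13/7, x_2 = -6/7, minimum C = -2/7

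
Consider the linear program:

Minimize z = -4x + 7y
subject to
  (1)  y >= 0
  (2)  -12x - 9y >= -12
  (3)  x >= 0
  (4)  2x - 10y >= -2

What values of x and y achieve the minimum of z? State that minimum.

Corner points and z = -4x + 7y:
  (1, 0) → z = -4
  (0, 0) → z = 0
  (17/23, 8/23) → z = -12/23
  (0, 1/5) → z = 7/5

The optimum lies where y = 0 and -12x - 9y = -12.
Solving simultaneously gives x = 1, y = 0.

x = 1, y = 0, minimum z = -4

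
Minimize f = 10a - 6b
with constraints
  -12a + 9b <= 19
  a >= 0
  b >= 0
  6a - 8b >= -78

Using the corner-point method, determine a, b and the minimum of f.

The feasible region is unbounded (it extends along (4, 3), (1, 0)), but f strictly increases along every unbounded feasible direction, so there is no improving ray and the minimum is attained at a vertex.

At the optimal vertex, -12a + 9b = 19 and a = 0.
Solving simultaneously gives a = 0, b = 19/9.

a = 0, b = 19/9, minimum f = -38/3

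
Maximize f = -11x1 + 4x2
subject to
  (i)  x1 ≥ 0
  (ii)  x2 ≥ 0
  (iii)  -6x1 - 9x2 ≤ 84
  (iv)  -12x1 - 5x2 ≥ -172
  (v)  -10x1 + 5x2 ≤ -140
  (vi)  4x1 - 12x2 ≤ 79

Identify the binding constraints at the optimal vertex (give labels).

Extreme points and f = -11x1 + 4x2:
  (43/3, 0) → f = -473/3
  (14, 0) → f = -154
  (156/11, 4/11) → f = -1700/11

The maximum is at (14, 0). Substituting into each constraint, equality holds for (ii) and (v); the remaining constraints have slack.

(ii) and (v)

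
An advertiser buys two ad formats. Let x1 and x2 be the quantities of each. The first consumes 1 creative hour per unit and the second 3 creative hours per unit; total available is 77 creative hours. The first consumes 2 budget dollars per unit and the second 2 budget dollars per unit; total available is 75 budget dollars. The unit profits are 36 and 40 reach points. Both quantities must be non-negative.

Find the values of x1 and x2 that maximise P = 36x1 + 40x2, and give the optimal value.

x1 = 71/4, x2 = 79/4, maximum P = 1429

Feasible corners and P = 36x1 + 40x2:
  (0, 0) → P = 0
  (0, 77/3) → P = 3080/3
  (75/2, 0) → P = 1350
  (71/4, 79/4) → P = 1429

At the optimal vertex, x1 + 3x2 = 77 and 2x1 + 2x2 = 75.
Solving simultaneously gives x1 = 71/4, x2 = 79/4.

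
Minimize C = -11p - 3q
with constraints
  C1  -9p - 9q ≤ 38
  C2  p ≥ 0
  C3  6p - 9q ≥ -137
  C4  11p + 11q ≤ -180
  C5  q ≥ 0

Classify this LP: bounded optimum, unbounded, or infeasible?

infeasible

Constraints -9p - 9q ≤ 38 and 11p + 11q ≤ -180 have parallel boundaries but demand opposite sides — no point can satisfy both, so the region is empty.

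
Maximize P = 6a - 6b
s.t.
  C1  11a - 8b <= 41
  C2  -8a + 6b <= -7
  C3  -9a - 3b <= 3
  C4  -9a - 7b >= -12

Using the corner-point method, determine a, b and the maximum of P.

a = 33/35, b = -134/35, maximum P = 1002/35

Extreme points and P = 6a - 6b:
  (33/35, -134/35) → P = 1002/35
  (383/149, -237/149) → P = 3720/149
  (1/26, -29/26) → P = 90/13
  (11/10, 3/10) → P = 24/5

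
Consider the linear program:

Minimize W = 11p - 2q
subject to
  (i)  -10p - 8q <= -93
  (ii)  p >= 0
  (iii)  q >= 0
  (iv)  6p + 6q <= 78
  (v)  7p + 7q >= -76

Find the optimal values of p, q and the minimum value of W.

p = 0, q = 13, minimum W = -26

Extreme points and W = 11p - 2q:
  (0, 93/8) → W = -93/4
  (93/10, 0) → W = 1023/10
  (0, 13) → W = -26
  (13, 0) → W = 143

The optimum lies where p = 0 and 6p + 6q = 78.
Solving simultaneously gives p = 0, q = 13.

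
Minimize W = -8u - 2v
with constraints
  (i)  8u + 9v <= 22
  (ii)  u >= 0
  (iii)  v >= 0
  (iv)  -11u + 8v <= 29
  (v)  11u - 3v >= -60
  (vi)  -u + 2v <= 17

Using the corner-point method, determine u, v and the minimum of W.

Feasible corners and W = -8u - 2v:
  (0, 22/9) → W = -44/9
  (11/4, 0) → W = -22
  (0, 0) → W = 0

The binding constraints are 8u + 9v = 22 and v = 0.
Solving simultaneously gives u = 11/4, v = 0.

u = 11/4, v = 0, minimum W = -22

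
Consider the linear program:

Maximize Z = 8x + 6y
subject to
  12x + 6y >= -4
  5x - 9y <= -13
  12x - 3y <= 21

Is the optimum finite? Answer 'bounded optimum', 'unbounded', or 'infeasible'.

From the feasible point (-19/23, 68/69), moving in the direction (-6, 12) keeps every constraint satisfied while Z increases without bound.

unbounded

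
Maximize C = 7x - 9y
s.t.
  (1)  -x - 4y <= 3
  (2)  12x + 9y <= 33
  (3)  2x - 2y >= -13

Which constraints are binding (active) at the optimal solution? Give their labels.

Vertices and C = 7x - 9y:
  (53/13, -23/13) → C = 578/13
  (-29/5, 7/10) → C = -469/10
  (-17/14, 37/7) → C = -785/14

The maximum is at (53/13, -23/13). Substituting into each constraint, equality holds for (1) and (2); the remaining constraints have slack.

(1) and (2)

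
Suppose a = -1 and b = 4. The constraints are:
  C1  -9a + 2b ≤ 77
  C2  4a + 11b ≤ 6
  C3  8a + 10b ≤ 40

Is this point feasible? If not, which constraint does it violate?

not feasible — violates C2

Constraint C2: 4a + 11b = 40, which is not ≤ 6. All other constraints are satisfied.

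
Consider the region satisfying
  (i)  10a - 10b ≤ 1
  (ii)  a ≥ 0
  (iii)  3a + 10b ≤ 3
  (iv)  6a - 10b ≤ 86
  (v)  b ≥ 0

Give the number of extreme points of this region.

4

Of the 10 pairwise boundary intersections, those satisfying every inequality are:
  (4/13, 27/130)
  (1/10, 0)
  (0, 3/10)
  (0, 0)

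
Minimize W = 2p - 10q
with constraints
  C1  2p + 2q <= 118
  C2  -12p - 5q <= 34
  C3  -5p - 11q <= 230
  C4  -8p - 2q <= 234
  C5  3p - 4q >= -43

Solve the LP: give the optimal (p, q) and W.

Corner points and W = 2p - 10q:
  (293/2, -175/2) → W = 1168
  (193/7, 220/7) → W = -1814/7
  (776/107, -2590/107) → W = 27452/107
  (-39/7, 46/7) → W = -538/7

p = 193/7, q = 220/7, minimum W = -1814/7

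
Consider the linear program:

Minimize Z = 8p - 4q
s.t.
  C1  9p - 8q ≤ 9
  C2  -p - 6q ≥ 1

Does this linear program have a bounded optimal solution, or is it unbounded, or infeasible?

From the feasible point (23/31, -9/31), moving in the direction (-8, -9) keeps every constraint satisfied while Z decreases without bound.

unbounded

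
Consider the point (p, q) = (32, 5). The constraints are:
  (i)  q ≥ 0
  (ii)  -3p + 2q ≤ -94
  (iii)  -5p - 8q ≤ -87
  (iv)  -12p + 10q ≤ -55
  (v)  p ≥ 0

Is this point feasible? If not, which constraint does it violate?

not feasible — violates (ii)

Constraint (ii): -3p + 2q = -86, which is not ≤ -94. All other constraints are satisfied.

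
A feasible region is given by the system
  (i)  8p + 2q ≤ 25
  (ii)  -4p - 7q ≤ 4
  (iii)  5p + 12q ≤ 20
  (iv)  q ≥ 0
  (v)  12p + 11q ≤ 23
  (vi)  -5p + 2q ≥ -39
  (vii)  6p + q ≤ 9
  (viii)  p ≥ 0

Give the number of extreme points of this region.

5

Pairwise boundary intersections that survive every other constraint:
  (56/89, 125/89)
  (0, 5/3)
  (3/2, 0)
  (0, 0)
  (38/27, 5/9)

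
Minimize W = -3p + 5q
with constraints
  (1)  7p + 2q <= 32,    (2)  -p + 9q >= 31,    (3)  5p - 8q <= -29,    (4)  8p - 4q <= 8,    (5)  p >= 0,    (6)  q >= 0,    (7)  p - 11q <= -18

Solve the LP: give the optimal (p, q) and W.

Vertices and W = -3p + 5q:
  (3, 11/2) → W = 37/2
  (0, 16) → W = 80
  (0, 29/8) → W = 145/8

At the optimal vertex, 5p - 8q = -29 and p = 0.
Solving simultaneously gives p = 0, q = 29/8.

p = 0, q = 29/8, minimum W = 145/8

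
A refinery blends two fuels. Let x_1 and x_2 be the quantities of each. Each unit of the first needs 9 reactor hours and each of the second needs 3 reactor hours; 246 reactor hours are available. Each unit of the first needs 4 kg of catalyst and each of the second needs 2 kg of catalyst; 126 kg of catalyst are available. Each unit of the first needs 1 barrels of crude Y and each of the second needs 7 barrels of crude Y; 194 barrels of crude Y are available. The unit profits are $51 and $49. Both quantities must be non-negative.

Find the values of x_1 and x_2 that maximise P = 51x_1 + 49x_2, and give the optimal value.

At the optimal vertex, 9x_1 + 3x_2 = 246 and 4x_1 + 2x_2 = 126.
Solving simultaneously gives x_1 = 19, x_2 = 25.

x_1 = 19, x_2 = 25, maximum P = 2194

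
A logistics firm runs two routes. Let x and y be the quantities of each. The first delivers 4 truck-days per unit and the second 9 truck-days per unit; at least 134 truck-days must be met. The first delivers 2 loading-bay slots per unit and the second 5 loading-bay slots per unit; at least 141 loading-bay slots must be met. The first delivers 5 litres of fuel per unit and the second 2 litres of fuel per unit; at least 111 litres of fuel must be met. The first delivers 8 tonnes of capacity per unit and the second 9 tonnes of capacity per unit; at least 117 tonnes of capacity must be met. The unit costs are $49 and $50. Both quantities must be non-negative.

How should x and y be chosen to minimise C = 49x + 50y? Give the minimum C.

x = 13, y = 23, minimum C = 1787

Corner points and C = 49x + 50y:
  (0, 111/2) → C = 2775
  (141/2, 0) → C = 6909/2
  (13, 23) → C = 1787
The feasible region is unbounded (it extends along (0, 1), (1, 0)), but C strictly increases along every unbounded feasible direction, so there is no improving ray and the minimum is attained at a vertex.

At the optimal vertex, 2x + 5y = 141 and 5x + 2y = 111.
Solving simultaneously gives x = 13, y = 23.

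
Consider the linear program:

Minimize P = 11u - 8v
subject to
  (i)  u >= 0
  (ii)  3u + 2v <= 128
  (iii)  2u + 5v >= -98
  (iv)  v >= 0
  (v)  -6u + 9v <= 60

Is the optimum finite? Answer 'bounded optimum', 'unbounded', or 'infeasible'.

bounded optimum

Feasible corners and P = 11u - 8v:
  (0, 0) → P = 0
  (0, 20/3) → P = -160/3
  (128/3, 0) → P = 1408/3
  (344/13, 316/13) → P = 1256/13
The feasible region has finitely many vertices and no improving ray; the minimum is -160/3 at (0, 20/3).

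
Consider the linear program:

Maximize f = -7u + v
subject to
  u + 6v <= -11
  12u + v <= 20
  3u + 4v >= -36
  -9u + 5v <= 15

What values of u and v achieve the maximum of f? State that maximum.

u = -80/17, v = -93/17, maximum f = 467/17

Feasible corners and f = -7u + v:
  (131/71, -152/71) → f = -1069/71
  (-145/59, -84/59) → f = 931/59
  (116/45, -164/15) → f = -1304/45
  (-80/17, -93/17) → f = 467/17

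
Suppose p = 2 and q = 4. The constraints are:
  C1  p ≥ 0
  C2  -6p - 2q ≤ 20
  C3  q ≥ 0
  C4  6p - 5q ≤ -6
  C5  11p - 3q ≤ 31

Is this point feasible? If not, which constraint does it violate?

feasible

C1: 2 ≥ 0 ✓
C2: -20 ≤ 20 ✓
C3: 4 ≥ 0 ✓
C4: -8 ≤ -6 ✓
C5: 10 ≤ 31 ✓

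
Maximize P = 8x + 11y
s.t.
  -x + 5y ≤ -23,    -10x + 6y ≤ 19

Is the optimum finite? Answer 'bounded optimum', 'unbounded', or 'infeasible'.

From the feasible point (-233/44, -249/44), moving in the direction (5, 1) keeps every constraint satisfied while P increases without bound.

unbounded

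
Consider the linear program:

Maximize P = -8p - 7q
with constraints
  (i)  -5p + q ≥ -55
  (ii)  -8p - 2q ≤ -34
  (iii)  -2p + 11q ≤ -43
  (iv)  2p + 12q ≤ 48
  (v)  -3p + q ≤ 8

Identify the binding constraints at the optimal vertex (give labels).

(i) and (ii)

Corner points and P = -8p - 7q:
  (8, -15) → P = 41
  (562/53, -105/53) → P = -3761/53
  (5, -3) → P = -19

The maximum is at (8, -15). Substituting into each constraint, equality holds for (i) and (ii); the remaining constraints have slack.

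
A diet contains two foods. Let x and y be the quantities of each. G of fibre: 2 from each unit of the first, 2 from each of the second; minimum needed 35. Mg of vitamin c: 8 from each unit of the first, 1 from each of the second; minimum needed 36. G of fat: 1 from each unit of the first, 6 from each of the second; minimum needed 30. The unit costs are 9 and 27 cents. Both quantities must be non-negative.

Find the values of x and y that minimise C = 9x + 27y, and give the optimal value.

x = 15, y = 5/2, minimum C = 405/2

Corner points and C = 9x + 27y:
  (0, 36) → C = 972
  (30, 0) → C = 270
  (37/14, 104/7) → C = 5949/14
  (15, 5/2) → C = 405/2
The feasible region is unbounded (it extends along (0, 1), (1, 0)), but C strictly increases along every unbounded feasible direction, so there is no improving ray and the minimum is attained at a vertex.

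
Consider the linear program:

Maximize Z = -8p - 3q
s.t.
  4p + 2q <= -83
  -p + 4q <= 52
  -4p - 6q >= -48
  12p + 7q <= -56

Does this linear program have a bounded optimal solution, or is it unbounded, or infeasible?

From the feasible point (-218/9, 125/18), moving in the direction (-4, -1) keeps every constraint satisfied while Z increases without bound.

unbounded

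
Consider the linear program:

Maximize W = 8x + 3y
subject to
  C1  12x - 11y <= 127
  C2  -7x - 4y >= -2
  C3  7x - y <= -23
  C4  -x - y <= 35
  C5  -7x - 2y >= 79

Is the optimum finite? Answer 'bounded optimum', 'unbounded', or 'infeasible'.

bounded optimum

Corner points and W = 8x + 3y:
  (-258/23, -547/23) → W = -3705/23
  (-615/101, -1837/101) → W = -10431/101
  (-160/7, 81/2) → W = -859/14
The feasible region has finitely many vertices and no improving ray; the maximum is -859/14 at (-160/7, 81/2).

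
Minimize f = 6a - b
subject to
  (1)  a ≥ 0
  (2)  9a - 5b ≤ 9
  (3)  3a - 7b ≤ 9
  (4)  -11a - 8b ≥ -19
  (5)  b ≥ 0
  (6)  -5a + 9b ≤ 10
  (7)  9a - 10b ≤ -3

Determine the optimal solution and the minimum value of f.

Corner points and f = 6a - b:
  (0, 10/9) → f = -10/9
  (0, 3/10) → f = -3/10
  (91/139, 205/139) → f = 341/139
  (83/91, 102/91) → f = 396/91

a = 0, b = 10/9, minimum f = -10/9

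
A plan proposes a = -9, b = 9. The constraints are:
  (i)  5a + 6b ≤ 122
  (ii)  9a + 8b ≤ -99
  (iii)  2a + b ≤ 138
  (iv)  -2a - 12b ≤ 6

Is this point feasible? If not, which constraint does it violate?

not feasible — violates (ii)

Constraint (ii): 9a + 8b = -9, which is not ≤ -99. All other constraints are satisfied.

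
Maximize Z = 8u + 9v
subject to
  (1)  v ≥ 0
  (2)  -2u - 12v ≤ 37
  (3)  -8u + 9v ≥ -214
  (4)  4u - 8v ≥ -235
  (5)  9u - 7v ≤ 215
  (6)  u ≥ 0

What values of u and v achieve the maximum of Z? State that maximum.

u = 3365/44, v = 2975/44, maximum Z = 53695/44

Feasible corners and Z = 8u + 9v:
  (215/9, 0) → Z = 1720/9
  (0, 0) → Z = 0
  (3365/44, 2975/44) → Z = 53695/44
  (0, 235/8) → Z = 2115/8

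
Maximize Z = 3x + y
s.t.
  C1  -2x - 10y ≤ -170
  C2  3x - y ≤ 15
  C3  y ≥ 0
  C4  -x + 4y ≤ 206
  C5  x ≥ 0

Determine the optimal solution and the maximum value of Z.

At the optimal vertex, 3x - y = 15 and -x + 4y = 206.
Solving simultaneously gives x = 266/11, y = 633/11.

x = 266/11, y = 633/11, maximum Z = 1431/11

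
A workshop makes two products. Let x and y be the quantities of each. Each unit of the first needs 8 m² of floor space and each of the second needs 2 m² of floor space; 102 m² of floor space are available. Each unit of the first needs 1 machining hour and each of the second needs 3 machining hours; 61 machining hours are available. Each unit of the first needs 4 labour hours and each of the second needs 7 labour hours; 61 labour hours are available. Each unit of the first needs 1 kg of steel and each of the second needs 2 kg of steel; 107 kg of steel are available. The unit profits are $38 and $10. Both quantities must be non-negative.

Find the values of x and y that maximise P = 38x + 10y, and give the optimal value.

Vertices and P = 38x + 10y:
  (0, 0) → P = 0
  (0, 61/7) → P = 610/7
  (51/4, 0) → P = 969/2
  (37/3, 5/3) → P = 1456/3

x = 37/3, y = 5/3, maximum P = 1456/3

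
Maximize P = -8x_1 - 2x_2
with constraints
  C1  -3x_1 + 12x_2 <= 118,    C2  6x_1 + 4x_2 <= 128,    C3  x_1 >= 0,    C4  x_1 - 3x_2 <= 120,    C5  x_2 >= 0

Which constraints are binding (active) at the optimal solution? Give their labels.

Feasible corners and P = -8x_1 - 2x_2:
  (38/3, 13) → P = -382/3
  (0, 59/6) → P = -59/3
  (64/3, 0) → P = -512/3
  (0, 0) → P = 0

The maximum is at (0, 0). Substituting into each constraint, equality holds for C3 and C5; the remaining constraints have slack.

C3 and C5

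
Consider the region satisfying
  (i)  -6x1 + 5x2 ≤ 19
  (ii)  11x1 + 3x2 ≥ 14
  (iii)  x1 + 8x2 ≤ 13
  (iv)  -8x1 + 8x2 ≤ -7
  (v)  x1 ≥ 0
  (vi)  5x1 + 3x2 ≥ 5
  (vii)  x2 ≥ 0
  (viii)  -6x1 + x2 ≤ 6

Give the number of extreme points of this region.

4

The feasible vertices (each the meet of two boundaries and inside every other half-plane) are:
  (19/16, 5/16)
  (14/11, 0)
  (20/9, 97/72)
  (13, 0)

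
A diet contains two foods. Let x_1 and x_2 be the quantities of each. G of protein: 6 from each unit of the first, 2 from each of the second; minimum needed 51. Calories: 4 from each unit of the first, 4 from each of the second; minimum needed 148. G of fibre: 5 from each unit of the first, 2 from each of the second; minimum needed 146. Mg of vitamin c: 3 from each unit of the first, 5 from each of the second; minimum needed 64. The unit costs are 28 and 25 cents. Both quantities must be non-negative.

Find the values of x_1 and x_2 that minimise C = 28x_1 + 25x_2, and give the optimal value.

Corner points and C = 28x_1 + 25x_2:
  (0, 73) → C = 1825
  (37, 0) → C = 1036
  (24, 13) → C = 997
The feasible region is unbounded (it extends along (0, 1), (1, 0)), but C strictly increases along every unbounded feasible direction, so there is no improving ray and the minimum is attained at a vertex.

The binding constraints are 4x_1 + 4x_2 = 148 and 5x_1 + 2x_2 = 146.
Solving simultaneously gives x_1 = 24, x_2 = 13.

x_1 = 24, x_2 = 13, minimum C = 997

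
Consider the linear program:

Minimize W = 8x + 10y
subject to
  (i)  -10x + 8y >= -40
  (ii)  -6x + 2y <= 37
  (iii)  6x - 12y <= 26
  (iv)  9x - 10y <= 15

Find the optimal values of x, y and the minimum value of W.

Vertices and W = 8x + 10y:
  (10, 15/2) → W = 155
  (-124/15, -63/10) → W = -1937/15
  (-5/3, -3) → W = -130/3
The feasible region is unbounded (it extends along (4, 5), (1, 3)), but W strictly increases along every unbounded feasible direction, so there is no improving ray and the minimum is attained at a vertex.

The binding constraints are -6x + 2y = 37 and 6x - 12y = 26.
Solving simultaneously gives x = -124/15, y = -63/10.

x = -124/15, y = -63/10, minimum W = -1937/15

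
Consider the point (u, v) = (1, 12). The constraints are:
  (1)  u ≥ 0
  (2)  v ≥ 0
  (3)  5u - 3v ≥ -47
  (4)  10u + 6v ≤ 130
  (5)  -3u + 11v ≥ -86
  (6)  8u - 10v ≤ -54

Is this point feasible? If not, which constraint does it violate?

feasible

(1): 1 ≥ 0 ✓
(2): 12 ≥ 0 ✓
(3): -31 ≥ -47 ✓
(4): 82 ≤ 130 ✓
(5): 129 ≥ -86 ✓
(6): -112 ≤ -54 ✓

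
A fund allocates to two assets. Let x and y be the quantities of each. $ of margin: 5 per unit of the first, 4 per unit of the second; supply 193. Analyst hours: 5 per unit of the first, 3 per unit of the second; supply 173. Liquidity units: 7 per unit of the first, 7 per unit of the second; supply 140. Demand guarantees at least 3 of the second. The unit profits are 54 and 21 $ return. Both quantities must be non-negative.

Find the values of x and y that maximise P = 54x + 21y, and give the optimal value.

x = 17, y = 3, maximum P = 981

At the optimal vertex, 7x + 7y = 140 and y = 3.
Solving simultaneously gives x = 17, y = 3.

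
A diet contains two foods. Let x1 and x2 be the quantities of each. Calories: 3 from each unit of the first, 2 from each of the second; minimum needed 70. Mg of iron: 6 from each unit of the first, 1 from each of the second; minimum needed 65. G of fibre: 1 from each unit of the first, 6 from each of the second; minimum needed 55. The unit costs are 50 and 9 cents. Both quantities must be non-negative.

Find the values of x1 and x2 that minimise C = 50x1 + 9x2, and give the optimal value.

Extreme points and C = 50x1 + 9x2:
  (0, 65) → C = 585
  (55, 0) → C = 2750
  (20/3, 25) → C = 1675/3
  (155/8, 95/16) → C = 16355/16
The feasible region is unbounded (it extends along (0, 1), (1, 0)), but C strictly increases along every unbounded feasible direction, so there is no improving ray and the minimum is attained at a vertex.

x1 = 20/3, x2 = 25, minimum C = 1675/3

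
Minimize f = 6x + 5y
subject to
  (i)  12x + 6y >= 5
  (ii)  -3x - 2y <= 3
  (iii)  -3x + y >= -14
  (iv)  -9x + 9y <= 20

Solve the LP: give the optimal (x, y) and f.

Extreme points and f = 6x + 5y:
  (89/30, -51/10) → f = -77/10
  (-25/54, 95/54) → f = 325/54
  (73/9, 31/3) → f = 301/3

x = 89/30, y = -51/10, minimum f = -77/10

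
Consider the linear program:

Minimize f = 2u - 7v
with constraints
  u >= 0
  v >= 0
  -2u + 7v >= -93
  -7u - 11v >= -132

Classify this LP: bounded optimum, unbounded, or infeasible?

Corner points and f = 2u - 7v:
  (0, 0) → f = 0
  (0, 12) → f = -84
  (132/7, 0) → f = 264/7
The feasible region has finitely many vertices and no improving ray; the minimum is -84 at (0, 12).

bounded optimum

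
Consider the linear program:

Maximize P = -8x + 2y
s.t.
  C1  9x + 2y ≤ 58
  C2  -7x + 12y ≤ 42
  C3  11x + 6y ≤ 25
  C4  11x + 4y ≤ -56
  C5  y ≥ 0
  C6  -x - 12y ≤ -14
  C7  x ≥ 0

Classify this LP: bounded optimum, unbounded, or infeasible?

The boundaries -7x + 12y = 42 and 11x + 6y = 25 meet at (8/29, 637/174), but that point violates 11x + 4y ≤ -56. Every candidate vertex is excluded by some other constraint, so the feasible region is empty.

infeasible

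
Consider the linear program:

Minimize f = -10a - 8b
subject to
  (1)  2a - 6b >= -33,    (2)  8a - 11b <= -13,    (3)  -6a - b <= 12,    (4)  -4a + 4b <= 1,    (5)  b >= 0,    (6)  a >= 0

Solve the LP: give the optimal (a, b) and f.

a = 285/26, b = 119/13, minimum f = -2377/13

Vertices and f = -10a - 8b:
  (285/26, 119/13) → f = -2377/13
  (63/8, 65/8) → f = -575/4
  (41/12, 11/3) → f = -127/2

The binding constraints are 2a - 6b = -33 and 8a - 11b = -13.
Solving simultaneously gives a = 285/26, b = 119/13.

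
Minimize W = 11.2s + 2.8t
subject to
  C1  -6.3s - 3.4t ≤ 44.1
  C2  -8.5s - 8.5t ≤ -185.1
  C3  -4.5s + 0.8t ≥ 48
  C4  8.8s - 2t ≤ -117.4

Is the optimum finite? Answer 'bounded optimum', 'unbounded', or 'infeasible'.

unbounded

From the feasible point (-5907/145, 154098/2465), moving in the direction (-3.4, 6.3) keeps every constraint satisfied while W decreases without bound.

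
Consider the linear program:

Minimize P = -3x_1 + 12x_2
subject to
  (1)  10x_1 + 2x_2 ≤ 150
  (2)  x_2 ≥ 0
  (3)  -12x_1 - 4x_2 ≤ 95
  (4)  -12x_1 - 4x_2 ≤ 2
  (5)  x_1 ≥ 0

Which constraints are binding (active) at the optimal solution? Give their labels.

Corner points and P = -3x_1 + 12x_2:
  (15, 0) → P = -45
  (0, 75) → P = 900
  (0, 0) → P = 0

The minimum is at (15, 0). Substituting into each constraint, equality holds for (1) and (2); the remaining constraints have slack.

(1) and (2)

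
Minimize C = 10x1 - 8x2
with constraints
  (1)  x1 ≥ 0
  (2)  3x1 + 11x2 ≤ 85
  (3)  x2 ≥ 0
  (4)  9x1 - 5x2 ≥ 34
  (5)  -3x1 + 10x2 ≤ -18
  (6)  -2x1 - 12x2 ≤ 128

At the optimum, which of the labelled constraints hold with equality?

Extreme points and C = 10x1 - 8x2:
  (85/3, 0) → C = 850/3
  (1048/63, 67/21) → C = 8872/63
  (6, 0) → C = 60

The minimum is at (6, 0). Substituting into each constraint, equality holds for (3) and (5); the remaining constraints have slack.

(3) and (5)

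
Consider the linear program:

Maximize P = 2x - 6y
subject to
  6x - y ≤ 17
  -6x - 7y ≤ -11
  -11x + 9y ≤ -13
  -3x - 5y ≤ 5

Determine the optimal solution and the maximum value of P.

x = 65/24, y = -3/4, maximum P = 119/12

Corner points and P = 2x - 6y:
  (65/24, -3/4) → P = 119/12
  (140/43, 109/43) → P = -374/43
  (190/131, 43/131) → P = 122/131

The binding constraints are 6x - y = 17 and -6x - 7y = -11.
Solving simultaneously gives x = 65/24, y = -3/4.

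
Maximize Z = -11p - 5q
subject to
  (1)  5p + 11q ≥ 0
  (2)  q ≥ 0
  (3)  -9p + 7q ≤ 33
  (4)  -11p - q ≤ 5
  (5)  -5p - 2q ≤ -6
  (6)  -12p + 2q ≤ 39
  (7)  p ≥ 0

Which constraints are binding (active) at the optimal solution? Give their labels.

(2) and (5)

Corner points and Z = -11p - 5q:
  (6/5, 0) → Z = -66/5
  (0, 33/7) → Z = -165/7
  (0, 3) → Z = -15
The feasible region is unbounded (it extends along (1, 0), (7, 9)), but Z strictly decreases along every unbounded feasible direction, so there is no improving ray and the maximum is attained at a vertex.

The maximum is at (6/5, 0). Substituting into each constraint, equality holds for (2) and (5); the remaining constraints have slack.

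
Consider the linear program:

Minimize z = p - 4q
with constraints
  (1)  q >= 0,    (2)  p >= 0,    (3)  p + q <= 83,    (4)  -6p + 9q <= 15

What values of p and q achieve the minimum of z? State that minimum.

Corner points and z = p - 4q:
  (0, 0) → z = 0
  (83, 0) → z = 83
  (0, 5/3) → z = -20/3
  (244/5, 171/5) → z = -88

p = 244/5, q = 171/5, minimum z = -88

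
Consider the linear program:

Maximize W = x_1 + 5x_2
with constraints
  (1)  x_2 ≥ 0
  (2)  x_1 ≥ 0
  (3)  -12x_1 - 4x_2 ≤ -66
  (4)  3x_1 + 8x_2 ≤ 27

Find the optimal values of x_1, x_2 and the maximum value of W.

x_1 = 5, x_2 = 3/2, maximum W = 25/2

Vertices and W = x_1 + 5x_2:
  (11/2, 0) → W = 11/2
  (9, 0) → W = 9
  (5, 3/2) → W = 25/2

The optimum lies where -12x_1 - 4x_2 = -66 and 3x_1 + 8x_2 = 27.
Solving simultaneously gives x_1 = 5, x_2 = 3/2.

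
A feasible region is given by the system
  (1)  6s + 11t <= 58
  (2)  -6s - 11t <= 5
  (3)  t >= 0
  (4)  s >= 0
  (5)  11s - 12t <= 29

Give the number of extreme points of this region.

4

Intersecting each pair of boundary lines and keeping only the points that satisfy every inequality leaves:
  (0, 58/11)
  (1015/193, 464/193)
  (0, 0)
  (29/11, 0)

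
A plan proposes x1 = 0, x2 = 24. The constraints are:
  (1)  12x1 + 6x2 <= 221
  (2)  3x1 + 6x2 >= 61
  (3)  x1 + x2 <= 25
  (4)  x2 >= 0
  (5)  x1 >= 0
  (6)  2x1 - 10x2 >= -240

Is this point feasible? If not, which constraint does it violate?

(1): 144 ≤ 221 ✓
(2): 144 ≥ 61 ✓
(3): 24 ≤ 25 ✓
(4): 24 ≥ 0 ✓
(5): 0 ≥ 0 ✓
(6): -240 ≥ -240 ✓

feasible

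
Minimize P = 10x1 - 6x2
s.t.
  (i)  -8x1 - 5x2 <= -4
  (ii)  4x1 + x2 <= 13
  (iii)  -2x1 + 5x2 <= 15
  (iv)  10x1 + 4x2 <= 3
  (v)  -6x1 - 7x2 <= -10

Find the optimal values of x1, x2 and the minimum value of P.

Vertices and P = 10x1 - 6x2:
  (-11/10, 64/25) → P = -659/25
  (-11/13, 28/13) → P = -278/13
  (-45/58, 78/29) → P = -693/29
  (-19/46, 41/23) → P = -341/23

x1 = -11/10, x2 = 64/25, minimum P = -659/25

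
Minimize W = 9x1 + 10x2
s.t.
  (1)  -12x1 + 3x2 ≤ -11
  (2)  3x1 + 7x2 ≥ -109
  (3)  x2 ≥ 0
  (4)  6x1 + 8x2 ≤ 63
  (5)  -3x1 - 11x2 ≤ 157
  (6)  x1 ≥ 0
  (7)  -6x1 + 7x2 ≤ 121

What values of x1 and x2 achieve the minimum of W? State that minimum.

x1 = 11/12, x2 = 0, minimum W = 33/4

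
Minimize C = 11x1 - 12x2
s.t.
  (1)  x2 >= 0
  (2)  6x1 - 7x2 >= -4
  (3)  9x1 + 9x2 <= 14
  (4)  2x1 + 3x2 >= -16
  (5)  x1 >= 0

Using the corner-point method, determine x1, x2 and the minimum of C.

x1 = 0, x2 = 4/7, minimum C = -48/7

Extreme points and C = 11x1 - 12x2:
  (14/9, 0) → C = 154/9
  (0, 0) → C = 0
  (62/117, 40/39) → C = -758/117
  (0, 4/7) → C = -48/7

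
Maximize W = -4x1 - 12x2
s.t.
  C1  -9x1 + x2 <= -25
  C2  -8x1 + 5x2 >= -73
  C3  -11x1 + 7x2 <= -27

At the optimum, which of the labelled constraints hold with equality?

C1 and C2

Feasible corners and W = -4x1 - 12x2:
  (52/37, -457/37) → W = 5276/37
  (37/13, 8/13) → W = -244/13
  (376, 587) → W = -8548

The maximum is at (52/37, -457/37). Substituting into each constraint, equality holds for C1 and C2; the remaining constraints have slack.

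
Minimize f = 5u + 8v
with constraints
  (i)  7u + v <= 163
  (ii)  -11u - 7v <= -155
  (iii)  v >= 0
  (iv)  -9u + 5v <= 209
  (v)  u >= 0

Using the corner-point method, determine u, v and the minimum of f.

Corner points and f = 5u + 8v:
  (163/7, 0) → f = 815/7
  (303/22, 1465/22) → f = 13235/22
  (155/11, 0) → f = 775/11
  (0, 155/7) → f = 1240/7
  (0, 209/5) → f = 1672/5

The optimum lies where -11u - 7v = -155 and v = 0.
Solving simultaneously gives u = 155/11, v = 0.

u = 155/11, v = 0, minimum f = 775/11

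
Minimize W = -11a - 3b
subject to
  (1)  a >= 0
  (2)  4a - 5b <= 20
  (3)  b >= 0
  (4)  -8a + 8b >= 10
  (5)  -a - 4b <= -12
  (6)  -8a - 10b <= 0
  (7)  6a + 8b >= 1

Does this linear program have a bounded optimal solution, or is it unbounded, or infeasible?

From the feasible point (0, 3), moving in the direction (0, 1) keeps every constraint satisfied while W decreases without bound.

unbounded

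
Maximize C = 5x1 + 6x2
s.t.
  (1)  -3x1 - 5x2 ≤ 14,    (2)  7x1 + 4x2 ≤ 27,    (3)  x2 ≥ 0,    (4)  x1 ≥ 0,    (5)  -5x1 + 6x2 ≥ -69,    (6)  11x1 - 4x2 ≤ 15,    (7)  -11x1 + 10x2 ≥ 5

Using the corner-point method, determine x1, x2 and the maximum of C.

Vertices and C = 5x1 + 6x2:
  (0, 27/4) → C = 81/2
  (125/57, 166/57) → C = 1621/57
  (0, 1/2) → C = 3

x1 = 0, x2 = 27/4, maximum C = 81/2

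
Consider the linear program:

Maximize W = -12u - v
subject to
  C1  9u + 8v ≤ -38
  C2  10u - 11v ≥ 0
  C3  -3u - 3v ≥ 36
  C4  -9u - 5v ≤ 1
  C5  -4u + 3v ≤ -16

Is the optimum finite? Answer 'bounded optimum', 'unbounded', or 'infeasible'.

bounded optimum

Corner points and W = -12u - v:
  (58, -70) → W = -626
  (59/4, -107/4) → W = -601/4
The feasible region has finitely many vertices and no improving ray; the maximum is -601/4 at (59/4, -107/4).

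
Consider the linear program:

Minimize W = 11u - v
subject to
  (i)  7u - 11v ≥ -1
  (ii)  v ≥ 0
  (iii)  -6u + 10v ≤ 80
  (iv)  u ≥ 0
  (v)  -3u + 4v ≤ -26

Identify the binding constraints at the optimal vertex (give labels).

Feasible corners and W = 11u - v:
  (435/2, 277/2) → W = 2254
  (58, 37) → W = 601
  (26/3, 0) → W = 286/3
The feasible region is unbounded (it extends along (5, 3), (1, 0)), but W strictly increases along every unbounded feasible direction, so there is no improving ray and the minimum is attained at a vertex.

The minimum is at (26/3, 0). Substituting into each constraint, equality holds for (ii) and (v); the remaining constraints have slack.

(ii) and (v)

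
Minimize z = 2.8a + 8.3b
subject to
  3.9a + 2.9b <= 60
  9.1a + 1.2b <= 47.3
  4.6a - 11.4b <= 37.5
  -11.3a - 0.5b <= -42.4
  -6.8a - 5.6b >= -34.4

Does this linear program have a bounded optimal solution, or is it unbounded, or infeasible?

bounded optimum

Corner points and z = 2.8a + 8.3b:
  (9737/1821, -12367/10926) → z = 121871/21852
  (559/107, -43/214) → z = 5547/428
  (50211/13112, -22871/13112) → z = -98477/26224
  (5506/1497, 2510/1497) → z = 181249/7485
The feasible region has finitely many vertices and no improving ray; the minimum is -98477/26224 at (50211/13112, -22871/13112).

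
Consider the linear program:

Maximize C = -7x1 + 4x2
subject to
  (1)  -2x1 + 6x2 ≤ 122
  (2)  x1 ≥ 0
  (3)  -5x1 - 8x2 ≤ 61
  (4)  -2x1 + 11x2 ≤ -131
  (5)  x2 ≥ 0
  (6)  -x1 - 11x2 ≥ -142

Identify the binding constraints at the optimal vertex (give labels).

(4) and (5)

Extreme points and C = -7x1 + 4x2:
  (131/2, 0) → C = -917/2
  (91, 51/11) → C = -6803/11
  (142, 0) → C = -994

The maximum is at (131/2, 0). Substituting into each constraint, equality holds for (4) and (5); the remaining constraints have slack.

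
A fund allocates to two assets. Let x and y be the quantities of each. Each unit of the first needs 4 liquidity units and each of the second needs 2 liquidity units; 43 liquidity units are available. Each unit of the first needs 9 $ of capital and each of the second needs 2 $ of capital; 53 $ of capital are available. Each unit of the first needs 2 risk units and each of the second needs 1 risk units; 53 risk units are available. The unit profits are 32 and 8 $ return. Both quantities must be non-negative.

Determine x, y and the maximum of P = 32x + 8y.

x = 2, y = 35/2, maximum P = 204

Corner points and P = 32x + 8y:
  (0, 0) → P = 0
  (0, 43/2) → P = 172
  (53/9, 0) → P = 1696/9
  (2, 35/2) → P = 204

The binding constraints are 4x + 2y = 43 and 9x + 2y = 53.
Solving simultaneously gives x = 2, y = 35/2.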